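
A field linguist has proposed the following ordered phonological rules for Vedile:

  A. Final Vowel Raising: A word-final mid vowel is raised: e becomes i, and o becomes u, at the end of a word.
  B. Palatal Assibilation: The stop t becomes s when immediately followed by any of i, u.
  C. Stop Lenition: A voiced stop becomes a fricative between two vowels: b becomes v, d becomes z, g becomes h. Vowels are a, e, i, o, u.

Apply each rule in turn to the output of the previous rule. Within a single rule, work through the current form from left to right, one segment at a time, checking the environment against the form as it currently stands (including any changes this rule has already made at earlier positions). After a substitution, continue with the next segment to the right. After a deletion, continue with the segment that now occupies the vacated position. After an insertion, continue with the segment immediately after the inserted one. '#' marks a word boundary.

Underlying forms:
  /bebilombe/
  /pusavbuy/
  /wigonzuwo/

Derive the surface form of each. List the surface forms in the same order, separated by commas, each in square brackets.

[bevilombi], [pusavbuy], [wihonzuwu]

/bebilombe/:
  A Final Vowel Raising: [bebilombe] → [bebilombi]
  B Palatal Assibilation: no change — [bebilombi]
  C Stop Lenition: [bebilombi] → [bevilombi]
/pusavbuy/:
  A Final Vowel Raising: no change — [pusavbuy]
  B Palatal Assibilation: no change — [pusavbuy]
  C Stop Lenition: no change — [pusavbuy]
/wigonzuwo/:
  A Final Vowel Raising: [wigonzuwo] → [wigonzuwu]
  B Palatal Assibilation: no change — [wigonzuwu]
  C Stop Lenition: [wigonzuwu] → [wihonzuwu]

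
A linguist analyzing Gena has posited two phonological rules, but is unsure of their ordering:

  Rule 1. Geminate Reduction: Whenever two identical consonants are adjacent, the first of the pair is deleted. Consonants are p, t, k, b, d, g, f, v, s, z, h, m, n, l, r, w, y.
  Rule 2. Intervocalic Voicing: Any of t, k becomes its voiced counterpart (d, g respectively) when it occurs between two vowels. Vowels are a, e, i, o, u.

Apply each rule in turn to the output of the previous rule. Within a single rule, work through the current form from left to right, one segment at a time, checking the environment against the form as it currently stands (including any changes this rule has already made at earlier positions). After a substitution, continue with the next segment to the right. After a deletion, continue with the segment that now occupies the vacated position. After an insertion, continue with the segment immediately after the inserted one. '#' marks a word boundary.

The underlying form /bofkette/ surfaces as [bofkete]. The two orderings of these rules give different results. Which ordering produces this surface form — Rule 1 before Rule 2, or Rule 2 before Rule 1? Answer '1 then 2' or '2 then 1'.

2 then 1

Order 1 then 2:
  1 Geminate Reduction: [bofkette] → [bofkete]
  2 Intervocalic Voicing: [bofkete] → [bofkede]
  result: [bofkede]
Order 2 then 1:
  2 Intervocalic Voicing: no change — [bofkette]
  1 Geminate Reduction: [bofkette] → [bofkete]
  result: [bofkete]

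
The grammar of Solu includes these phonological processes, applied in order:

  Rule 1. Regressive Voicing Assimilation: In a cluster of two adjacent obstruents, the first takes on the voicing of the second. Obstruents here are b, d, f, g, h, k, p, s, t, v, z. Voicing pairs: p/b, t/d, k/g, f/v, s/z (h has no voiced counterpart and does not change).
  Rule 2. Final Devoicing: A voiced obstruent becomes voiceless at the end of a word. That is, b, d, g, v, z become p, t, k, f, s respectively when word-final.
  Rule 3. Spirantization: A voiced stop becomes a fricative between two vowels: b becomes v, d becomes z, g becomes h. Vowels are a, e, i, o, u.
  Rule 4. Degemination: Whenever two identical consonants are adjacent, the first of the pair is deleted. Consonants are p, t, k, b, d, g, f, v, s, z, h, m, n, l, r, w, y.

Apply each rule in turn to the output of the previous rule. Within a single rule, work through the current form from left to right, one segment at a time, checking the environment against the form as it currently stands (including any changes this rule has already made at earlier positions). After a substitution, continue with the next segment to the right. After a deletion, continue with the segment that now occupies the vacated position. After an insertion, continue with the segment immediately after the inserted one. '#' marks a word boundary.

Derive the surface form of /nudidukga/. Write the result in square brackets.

Rule 1 Regressive Voicing Assimilation: [nudidukga] → [nudidugga]
Rule 2 Final Devoicing: no change — [nudidugga]
Rule 3 Spirantization: [nudidugga] → [nuzizugga]
Rule 4 Degemination: [nuzizugga] → [nuzizuga]

[nuzizuga]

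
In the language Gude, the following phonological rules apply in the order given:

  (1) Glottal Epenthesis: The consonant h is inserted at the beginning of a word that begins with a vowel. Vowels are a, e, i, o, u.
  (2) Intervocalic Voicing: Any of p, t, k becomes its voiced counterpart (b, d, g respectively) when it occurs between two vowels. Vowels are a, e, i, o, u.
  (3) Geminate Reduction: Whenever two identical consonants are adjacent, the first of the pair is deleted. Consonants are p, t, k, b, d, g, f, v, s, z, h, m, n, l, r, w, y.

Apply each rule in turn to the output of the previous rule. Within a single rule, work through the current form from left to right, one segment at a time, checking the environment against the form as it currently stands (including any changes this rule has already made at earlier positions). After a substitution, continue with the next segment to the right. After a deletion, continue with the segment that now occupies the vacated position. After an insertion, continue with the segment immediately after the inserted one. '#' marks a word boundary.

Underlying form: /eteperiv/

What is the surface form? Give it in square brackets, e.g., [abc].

[hedeberiv]

(1) Glottal Epenthesis: [eteperiv] → [heteperiv]
(2) Intervocalic Voicing: [heteperiv] → [hedeberiv]
(3) Geminate Reduction: no change — [hedeberiv]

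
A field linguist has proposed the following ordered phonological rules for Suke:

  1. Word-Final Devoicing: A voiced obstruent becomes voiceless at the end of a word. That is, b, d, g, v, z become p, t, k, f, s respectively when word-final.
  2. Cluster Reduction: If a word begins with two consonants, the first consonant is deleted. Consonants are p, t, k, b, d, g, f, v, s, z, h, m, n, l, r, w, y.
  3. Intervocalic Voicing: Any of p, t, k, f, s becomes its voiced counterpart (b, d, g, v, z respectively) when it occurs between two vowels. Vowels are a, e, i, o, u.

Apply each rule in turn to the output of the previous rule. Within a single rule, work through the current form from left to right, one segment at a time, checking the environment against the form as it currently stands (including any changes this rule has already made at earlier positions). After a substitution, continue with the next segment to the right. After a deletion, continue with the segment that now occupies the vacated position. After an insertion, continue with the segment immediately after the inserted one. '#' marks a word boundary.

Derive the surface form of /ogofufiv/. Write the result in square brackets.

[ogovuvif]

1 Word-Final Devoicing: [ogofufiv] → [ogofufif]
2 Cluster Reduction: no change — [ogofufif]
3 Intervocalic Voicing: [ogofufif] → [ogovuvif]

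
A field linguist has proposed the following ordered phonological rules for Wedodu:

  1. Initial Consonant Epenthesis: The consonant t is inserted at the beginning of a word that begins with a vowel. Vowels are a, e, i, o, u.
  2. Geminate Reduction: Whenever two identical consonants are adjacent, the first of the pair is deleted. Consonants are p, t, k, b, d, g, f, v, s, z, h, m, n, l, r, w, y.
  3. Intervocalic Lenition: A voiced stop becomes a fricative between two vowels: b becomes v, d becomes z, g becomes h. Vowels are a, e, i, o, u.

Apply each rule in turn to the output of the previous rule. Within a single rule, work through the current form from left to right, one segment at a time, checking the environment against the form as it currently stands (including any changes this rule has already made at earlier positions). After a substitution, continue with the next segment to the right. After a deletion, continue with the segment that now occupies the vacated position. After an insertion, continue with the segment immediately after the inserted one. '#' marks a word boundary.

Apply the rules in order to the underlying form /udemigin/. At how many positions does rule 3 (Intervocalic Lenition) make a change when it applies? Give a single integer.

1 Initial Consonant Epenthesis: [udemigin] → [tudemigin]
2 Geminate Reduction: no change — [tudemigin]
3 Intervocalic Lenition: [tudemigin] → [tuzemihin]
Rule 3 changed 2 position(s).

2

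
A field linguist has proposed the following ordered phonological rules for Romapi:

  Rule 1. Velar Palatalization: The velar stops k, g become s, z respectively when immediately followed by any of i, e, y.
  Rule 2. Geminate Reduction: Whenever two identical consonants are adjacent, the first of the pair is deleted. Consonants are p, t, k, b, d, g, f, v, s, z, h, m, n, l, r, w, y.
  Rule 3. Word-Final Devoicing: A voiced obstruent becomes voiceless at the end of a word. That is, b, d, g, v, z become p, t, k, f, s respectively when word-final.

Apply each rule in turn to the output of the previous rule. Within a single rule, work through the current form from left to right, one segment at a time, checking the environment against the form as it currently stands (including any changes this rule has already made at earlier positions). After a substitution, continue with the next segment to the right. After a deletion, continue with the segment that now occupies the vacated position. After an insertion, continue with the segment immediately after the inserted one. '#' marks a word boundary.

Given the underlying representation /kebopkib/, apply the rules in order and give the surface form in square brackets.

Rule 1 Velar Palatalization: [kebopkib] → [sebopsib]
Rule 2 Geminate Reduction: no change — [sebopsib]
Rule 3 Word-Final Devoicing: [sebopsib] → [sebopsip]

[sebopsip]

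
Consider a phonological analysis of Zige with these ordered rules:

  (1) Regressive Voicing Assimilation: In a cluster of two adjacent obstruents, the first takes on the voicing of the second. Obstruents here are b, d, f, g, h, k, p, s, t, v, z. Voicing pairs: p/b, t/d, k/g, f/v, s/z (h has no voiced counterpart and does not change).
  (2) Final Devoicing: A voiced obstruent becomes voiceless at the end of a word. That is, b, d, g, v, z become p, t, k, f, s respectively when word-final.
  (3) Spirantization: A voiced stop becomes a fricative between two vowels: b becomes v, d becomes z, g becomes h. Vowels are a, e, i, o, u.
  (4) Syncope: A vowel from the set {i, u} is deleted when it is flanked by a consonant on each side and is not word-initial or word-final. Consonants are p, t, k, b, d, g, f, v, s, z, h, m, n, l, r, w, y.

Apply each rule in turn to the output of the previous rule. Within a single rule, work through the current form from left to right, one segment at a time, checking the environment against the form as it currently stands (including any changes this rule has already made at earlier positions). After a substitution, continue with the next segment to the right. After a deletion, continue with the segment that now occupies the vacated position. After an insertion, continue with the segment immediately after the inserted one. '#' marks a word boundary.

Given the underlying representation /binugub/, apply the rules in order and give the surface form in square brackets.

(1) Regressive Voicing Assimilation: no change — [binugub]
(2) Final Devoicing: [binugub] → [binugup]
(3) Spirantization: [binugup] → [binuhup]
(4) Syncope: [binuhup] → [bnhp]

[bnhp]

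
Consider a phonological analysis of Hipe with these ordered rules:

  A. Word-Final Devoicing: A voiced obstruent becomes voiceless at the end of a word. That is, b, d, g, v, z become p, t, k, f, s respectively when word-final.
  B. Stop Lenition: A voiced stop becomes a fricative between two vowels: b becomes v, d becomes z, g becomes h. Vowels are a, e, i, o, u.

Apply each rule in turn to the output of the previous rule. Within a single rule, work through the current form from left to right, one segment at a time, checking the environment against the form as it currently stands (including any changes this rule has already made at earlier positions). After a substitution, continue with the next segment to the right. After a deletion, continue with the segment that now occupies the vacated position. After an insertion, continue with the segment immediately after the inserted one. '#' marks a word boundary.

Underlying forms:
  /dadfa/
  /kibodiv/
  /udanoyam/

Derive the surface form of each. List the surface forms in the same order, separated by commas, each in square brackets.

[dadfa], [kivozif], [uzanoyam]

/dadfa/:
  A Word-Final Devoicing: no change — [dadfa]
  B Stop Lenition: no change — [dadfa]
/kibodiv/:
  A Word-Final Devoicing: [kibodiv] → [kibodif]
  B Stop Lenition: [kibodif] → [kivozif]
/udanoyam/:
  A Word-Final Devoicing: no change — [udanoyam]
  B Stop Lenition: [udanoyam] → [uzanoyam]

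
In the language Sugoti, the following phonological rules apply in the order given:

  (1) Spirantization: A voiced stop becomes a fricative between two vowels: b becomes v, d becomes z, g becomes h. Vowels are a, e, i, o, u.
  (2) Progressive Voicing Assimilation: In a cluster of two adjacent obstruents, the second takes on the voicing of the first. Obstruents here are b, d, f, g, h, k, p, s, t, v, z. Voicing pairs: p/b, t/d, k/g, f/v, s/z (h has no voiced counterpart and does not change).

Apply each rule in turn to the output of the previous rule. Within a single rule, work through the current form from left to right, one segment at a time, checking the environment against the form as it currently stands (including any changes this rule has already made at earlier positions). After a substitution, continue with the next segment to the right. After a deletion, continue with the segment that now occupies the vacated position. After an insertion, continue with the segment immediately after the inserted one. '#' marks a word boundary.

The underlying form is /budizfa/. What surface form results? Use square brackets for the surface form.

[buzizva]

(1) Spirantization: [budizfa] → [buzizfa]
(2) Progressive Voicing Assimilation: [buzizfa] → [buzizva]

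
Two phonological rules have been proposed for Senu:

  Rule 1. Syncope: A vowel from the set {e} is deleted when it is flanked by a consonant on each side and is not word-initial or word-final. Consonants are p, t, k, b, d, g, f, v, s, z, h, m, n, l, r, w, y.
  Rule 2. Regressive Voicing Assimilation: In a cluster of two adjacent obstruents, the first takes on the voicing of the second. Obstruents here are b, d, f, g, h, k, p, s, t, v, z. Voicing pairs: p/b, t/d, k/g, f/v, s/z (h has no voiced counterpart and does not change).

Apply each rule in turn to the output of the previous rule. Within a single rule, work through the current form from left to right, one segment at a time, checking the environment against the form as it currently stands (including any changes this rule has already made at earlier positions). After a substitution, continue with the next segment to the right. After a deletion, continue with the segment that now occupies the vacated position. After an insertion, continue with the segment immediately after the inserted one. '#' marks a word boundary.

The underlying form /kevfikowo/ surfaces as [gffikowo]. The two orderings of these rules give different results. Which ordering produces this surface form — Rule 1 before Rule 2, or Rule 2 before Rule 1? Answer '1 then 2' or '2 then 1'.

1 then 2

Order 1 then 2:
  1 Syncope: [kevfikowo] → [kvfikowo]
  2 Regressive Voicing Assimilation: [kvfikowo] → [gffikowo]
  result: [gffikowo]
Order 2 then 1:
  2 Regressive Voicing Assimilation: [kevfikowo] → [keffikowo]
  1 Syncope: [keffikowo] → [kffikowo]
  result: [kffikowo]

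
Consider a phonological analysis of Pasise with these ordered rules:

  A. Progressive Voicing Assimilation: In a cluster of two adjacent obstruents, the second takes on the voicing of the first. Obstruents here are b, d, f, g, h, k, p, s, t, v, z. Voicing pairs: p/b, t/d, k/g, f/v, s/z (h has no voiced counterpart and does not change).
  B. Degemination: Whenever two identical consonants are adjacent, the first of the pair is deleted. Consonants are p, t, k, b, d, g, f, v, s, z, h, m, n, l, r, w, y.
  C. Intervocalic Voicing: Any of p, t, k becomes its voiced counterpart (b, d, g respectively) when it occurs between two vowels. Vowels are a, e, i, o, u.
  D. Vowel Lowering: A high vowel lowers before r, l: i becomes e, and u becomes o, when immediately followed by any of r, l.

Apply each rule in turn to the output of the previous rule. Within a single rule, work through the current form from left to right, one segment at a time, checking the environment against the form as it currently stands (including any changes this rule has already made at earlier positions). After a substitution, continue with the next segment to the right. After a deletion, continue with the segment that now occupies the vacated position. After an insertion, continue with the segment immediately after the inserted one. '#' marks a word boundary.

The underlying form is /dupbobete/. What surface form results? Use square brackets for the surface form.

A Progressive Voicing Assimilation: [dupbobete] → [duppobete]
B Degemination: [duppobete] → [dupobete]
C Intervocalic Voicing: [dupobete] → [dubobede]
D Vowel Lowering: no change — [dubobede]

[dubobede]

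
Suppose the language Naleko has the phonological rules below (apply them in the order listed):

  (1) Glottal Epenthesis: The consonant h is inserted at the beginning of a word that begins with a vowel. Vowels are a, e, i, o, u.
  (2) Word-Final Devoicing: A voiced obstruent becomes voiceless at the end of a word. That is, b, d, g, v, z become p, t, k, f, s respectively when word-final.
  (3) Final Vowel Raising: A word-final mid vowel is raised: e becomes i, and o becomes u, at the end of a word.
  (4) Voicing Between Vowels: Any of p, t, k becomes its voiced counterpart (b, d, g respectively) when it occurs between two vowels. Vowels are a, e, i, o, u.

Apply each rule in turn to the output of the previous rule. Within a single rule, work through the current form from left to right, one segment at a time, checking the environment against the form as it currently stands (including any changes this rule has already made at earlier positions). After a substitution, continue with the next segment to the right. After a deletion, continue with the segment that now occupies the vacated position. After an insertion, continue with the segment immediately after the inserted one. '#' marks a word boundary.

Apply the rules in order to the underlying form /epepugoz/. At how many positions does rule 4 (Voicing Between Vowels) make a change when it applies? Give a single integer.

(1) Glottal Epenthesis: [epepugoz] → [hepepugoz]
(2) Word-Final Devoicing: [hepepugoz] → [hepepugos]
(3) Final Vowel Raising: no change — [hepepugos]
(4) Voicing Between Vowels: [hepepugos] → [hebebugos]
Rule 4 changed 2 position(s).

2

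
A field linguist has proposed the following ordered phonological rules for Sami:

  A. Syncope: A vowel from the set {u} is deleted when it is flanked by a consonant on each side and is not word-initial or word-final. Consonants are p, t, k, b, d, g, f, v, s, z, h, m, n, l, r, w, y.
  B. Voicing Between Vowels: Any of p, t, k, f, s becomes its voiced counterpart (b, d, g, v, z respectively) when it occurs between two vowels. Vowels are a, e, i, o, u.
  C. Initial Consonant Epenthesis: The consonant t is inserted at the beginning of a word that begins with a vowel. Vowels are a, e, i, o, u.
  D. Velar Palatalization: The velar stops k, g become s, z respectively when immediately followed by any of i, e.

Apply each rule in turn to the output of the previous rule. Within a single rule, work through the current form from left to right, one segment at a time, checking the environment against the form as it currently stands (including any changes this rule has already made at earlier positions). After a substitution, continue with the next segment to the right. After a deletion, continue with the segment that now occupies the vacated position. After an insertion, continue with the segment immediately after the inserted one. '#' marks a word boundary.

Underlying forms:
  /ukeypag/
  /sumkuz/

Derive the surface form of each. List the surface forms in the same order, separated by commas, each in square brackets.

[tuzeypag], [smkz]

/ukeypag/:
  A Syncope: no change — [ukeypag]
  B Voicing Between Vowels: [ukeypag] → [ugeypag]
  C Initial Consonant Epenthesis: [ugeypag] → [tugeypag]
  D Velar Palatalization: [tugeypag] → [tuzeypag]
/sumkuz/:
  A Syncope: [sumkuz] → [smkz]
  B Voicing Between Vowels: no change — [smkz]
  C Initial Consonant Epenthesis: no change — [smkz]
  D Velar Palatalization: no change — [smkz]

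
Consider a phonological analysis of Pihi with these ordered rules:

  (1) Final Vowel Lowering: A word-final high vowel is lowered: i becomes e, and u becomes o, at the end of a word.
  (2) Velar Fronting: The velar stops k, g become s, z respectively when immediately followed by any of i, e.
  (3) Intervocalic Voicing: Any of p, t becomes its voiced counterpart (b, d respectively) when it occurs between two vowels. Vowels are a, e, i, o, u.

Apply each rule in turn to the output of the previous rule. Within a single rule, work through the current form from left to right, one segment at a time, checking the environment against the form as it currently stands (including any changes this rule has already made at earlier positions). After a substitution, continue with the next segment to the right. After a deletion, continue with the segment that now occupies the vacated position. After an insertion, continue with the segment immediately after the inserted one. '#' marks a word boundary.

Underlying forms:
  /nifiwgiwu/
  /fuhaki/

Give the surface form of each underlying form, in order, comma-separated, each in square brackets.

[nifiwziwo], [fuhase]

/nifiwgiwu/:
  (1) Final Vowel Lowering: [nifiwgiwu] → [nifiwgiwo]
  (2) Velar Fronting: [nifiwgiwo] → [nifiwziwo]
  (3) Intervocalic Voicing: no change — [nifiwziwo]
/fuhaki/:
  (1) Final Vowel Lowering: [fuhaki] → [fuhake]
  (2) Velar Fronting: [fuhake] → [fuhase]
  (3) Intervocalic Voicing: no change — [fuhase]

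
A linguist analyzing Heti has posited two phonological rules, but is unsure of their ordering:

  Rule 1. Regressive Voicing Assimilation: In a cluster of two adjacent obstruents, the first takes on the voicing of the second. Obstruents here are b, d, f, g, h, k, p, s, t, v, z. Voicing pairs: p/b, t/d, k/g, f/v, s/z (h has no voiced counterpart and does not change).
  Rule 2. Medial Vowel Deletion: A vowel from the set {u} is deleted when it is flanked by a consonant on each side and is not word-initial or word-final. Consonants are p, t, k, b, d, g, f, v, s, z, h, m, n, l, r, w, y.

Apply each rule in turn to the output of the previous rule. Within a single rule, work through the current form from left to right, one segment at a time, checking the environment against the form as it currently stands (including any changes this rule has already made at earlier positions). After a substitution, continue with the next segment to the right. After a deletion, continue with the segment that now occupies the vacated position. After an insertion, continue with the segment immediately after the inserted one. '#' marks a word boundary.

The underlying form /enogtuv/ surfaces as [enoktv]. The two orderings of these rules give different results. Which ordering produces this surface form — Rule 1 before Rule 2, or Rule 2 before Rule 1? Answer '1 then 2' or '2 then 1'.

Order 1 then 2:
  1 Regressive Voicing Assimilation: [enogtuv] → [enoktuv]
  2 Medial Vowel Deletion: [enoktuv] → [enoktv]
  result: [enoktv]
Order 2 then 1:
  2 Medial Vowel Deletion: [enogtuv] → [enogtv]
  1 Regressive Voicing Assimilation: [enogtv] → [enokdv]
  result: [enokdv]

1 then 2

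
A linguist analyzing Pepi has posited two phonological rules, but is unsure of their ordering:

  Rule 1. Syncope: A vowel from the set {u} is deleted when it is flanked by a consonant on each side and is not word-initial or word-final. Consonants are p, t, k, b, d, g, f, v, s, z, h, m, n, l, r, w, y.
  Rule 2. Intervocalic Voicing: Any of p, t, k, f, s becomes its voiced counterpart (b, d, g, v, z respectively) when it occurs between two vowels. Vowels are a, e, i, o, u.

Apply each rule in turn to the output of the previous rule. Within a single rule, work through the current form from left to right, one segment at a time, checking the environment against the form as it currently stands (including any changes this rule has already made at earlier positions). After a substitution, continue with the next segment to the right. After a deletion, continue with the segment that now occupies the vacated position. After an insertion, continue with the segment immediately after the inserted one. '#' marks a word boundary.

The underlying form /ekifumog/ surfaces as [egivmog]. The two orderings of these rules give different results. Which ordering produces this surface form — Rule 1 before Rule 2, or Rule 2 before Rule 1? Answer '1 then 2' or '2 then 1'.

Order 1 then 2:
  1 Syncope: [ekifumog] → [ekifmog]
  2 Intervocalic Voicing: [ekifmog] → [egifmog]
  result: [egifmog]
Order 2 then 1:
  2 Intervocalic Voicing: [ekifumog] → [egivumog]
  1 Syncope: [egivumog] → [egivmog]
  result: [egivmog]

2 then 1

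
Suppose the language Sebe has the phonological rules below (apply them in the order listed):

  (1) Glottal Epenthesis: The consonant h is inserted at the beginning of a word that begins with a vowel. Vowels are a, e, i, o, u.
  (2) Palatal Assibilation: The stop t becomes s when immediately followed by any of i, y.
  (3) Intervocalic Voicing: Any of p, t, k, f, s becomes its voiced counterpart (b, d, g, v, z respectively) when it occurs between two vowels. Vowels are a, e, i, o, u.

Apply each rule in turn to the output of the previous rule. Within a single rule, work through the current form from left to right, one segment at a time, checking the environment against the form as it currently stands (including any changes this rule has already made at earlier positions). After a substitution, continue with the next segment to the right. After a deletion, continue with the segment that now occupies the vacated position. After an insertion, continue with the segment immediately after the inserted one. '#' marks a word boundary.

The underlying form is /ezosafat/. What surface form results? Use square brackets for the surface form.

[hezozavat]

(1) Glottal Epenthesis: [ezosafat] → [hezosafat]
(2) Palatal Assibilation: no change — [hezosafat]
(3) Intervocalic Voicing: [hezosafat] → [hezozavat]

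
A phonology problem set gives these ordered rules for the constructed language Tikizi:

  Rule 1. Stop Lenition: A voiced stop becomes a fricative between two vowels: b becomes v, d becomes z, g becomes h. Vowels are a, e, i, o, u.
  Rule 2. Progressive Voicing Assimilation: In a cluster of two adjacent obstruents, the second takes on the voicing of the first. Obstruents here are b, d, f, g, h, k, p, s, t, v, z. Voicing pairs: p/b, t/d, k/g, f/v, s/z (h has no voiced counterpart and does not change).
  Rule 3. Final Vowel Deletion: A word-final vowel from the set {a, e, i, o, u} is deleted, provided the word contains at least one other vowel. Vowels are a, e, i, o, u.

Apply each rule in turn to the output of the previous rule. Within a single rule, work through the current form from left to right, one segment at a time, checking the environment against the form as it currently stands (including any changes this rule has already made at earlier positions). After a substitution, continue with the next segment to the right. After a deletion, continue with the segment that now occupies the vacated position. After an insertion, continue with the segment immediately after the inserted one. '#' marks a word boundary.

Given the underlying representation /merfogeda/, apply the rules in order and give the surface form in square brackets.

[merfohez]

Rule 1 Stop Lenition: [merfogeda] → [merfoheza]
Rule 2 Progressive Voicing Assimilation: no change — [merfoheza]
Rule 3 Final Vowel Deletion: [merfoheza] → [merfohez]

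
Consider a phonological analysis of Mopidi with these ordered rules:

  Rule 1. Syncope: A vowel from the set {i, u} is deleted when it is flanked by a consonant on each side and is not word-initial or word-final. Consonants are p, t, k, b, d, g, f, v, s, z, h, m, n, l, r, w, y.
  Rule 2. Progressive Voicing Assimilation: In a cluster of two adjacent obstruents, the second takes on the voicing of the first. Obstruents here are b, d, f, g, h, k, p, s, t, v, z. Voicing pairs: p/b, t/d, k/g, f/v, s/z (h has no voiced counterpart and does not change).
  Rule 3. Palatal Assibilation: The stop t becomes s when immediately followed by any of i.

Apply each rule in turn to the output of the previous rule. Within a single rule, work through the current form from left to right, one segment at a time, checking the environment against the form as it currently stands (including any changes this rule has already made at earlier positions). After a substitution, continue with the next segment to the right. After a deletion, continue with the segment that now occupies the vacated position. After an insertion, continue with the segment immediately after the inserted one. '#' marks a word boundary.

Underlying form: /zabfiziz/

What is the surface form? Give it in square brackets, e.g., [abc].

[zabvzz]

Rule 1 Syncope: [zabfiziz] → [zabfzz]
Rule 2 Progressive Voicing Assimilation: [zabfzz] → [zabvzz]
Rule 3 Palatal Assibilation: no change — [zabvzz]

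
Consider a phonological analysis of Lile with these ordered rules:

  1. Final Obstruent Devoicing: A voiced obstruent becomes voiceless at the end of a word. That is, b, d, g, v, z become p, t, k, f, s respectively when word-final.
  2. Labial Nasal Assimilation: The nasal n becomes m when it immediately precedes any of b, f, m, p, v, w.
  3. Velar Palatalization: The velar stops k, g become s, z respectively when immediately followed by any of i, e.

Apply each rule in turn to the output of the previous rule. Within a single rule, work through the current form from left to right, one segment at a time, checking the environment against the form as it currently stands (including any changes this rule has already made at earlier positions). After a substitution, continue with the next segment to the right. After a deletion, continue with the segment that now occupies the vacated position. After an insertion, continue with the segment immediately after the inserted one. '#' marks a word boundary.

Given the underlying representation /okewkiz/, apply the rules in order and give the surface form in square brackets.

[osewsis]

1 Final Obstruent Devoicing: [okewkiz] → [okewkis]
2 Labial Nasal Assimilation: no change — [okewkis]
3 Velar Palatalization: [okewkis] → [osewsis]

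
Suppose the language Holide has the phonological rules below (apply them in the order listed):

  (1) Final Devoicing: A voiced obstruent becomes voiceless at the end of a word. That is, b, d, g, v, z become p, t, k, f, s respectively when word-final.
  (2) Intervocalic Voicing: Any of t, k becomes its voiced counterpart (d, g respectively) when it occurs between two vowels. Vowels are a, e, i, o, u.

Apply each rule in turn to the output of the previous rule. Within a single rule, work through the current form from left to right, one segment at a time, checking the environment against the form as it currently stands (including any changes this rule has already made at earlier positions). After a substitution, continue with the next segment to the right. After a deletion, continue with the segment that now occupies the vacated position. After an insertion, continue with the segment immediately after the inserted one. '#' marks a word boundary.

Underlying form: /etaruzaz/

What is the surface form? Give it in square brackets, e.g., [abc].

(1) Final Devoicing: [etaruzaz] → [etaruzas]
(2) Intervocalic Voicing: [etaruzas] → [edaruzas]

[edaruzas]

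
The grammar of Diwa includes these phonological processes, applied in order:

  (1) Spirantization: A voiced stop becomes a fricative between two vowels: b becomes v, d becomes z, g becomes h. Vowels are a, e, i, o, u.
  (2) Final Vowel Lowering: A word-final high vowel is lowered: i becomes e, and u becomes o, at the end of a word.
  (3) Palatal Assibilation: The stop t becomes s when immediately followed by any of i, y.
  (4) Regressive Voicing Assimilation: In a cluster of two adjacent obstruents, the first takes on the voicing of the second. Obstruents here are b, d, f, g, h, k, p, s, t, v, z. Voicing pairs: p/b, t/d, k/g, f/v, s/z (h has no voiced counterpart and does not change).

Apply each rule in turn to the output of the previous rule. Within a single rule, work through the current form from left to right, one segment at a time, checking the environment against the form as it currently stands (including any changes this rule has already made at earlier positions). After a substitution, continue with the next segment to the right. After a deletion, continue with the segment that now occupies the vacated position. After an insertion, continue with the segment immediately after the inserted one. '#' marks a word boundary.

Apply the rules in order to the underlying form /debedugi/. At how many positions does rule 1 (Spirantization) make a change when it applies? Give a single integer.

3

(1) Spirantization: [debedugi] → [devezuhi]
(2) Final Vowel Lowering: [devezuhi] → [devezuhe]
(3) Palatal Assibilation: no change — [devezuhe]
(4) Regressive Voicing Assimilation: no change — [devezuhe]
Rule 1 changed 3 position(s).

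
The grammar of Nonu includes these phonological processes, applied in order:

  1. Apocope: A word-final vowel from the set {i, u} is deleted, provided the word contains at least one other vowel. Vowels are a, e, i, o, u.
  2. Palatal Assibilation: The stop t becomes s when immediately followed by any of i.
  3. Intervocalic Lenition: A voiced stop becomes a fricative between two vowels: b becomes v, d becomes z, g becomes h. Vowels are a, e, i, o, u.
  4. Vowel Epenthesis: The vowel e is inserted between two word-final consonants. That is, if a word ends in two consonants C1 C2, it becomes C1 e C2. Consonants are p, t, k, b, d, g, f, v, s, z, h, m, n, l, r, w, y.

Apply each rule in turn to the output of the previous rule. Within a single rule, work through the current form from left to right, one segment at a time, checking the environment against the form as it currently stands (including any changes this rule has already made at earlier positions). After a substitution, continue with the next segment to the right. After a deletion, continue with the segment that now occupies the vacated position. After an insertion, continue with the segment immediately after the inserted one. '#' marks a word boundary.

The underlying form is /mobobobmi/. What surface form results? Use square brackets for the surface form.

[movovobem]

1 Apocope: [mobobobmi] → [mobobobm]
2 Palatal Assibilation: no change — [mobobobm]
3 Intervocalic Lenition: [mobobobm] → [movovobm]
4 Vowel Epenthesis: [movovobm] → [movovobem]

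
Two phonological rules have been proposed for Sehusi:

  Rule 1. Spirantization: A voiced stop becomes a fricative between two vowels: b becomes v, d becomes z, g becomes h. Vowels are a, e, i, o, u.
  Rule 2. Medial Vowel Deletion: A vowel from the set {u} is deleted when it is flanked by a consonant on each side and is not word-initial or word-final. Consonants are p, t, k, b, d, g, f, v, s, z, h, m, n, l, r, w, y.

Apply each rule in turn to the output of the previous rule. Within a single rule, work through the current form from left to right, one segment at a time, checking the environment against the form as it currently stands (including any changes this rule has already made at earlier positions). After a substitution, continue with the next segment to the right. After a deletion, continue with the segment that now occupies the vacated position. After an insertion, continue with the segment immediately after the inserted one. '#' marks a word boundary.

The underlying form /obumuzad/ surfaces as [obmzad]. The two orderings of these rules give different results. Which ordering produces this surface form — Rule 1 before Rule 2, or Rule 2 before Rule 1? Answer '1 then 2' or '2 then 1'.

Order 1 then 2:
  1 Spirantization: [obumuzad] → [ovumuzad]
  2 Medial Vowel Deletion: [ovumuzad] → [ovmzad]
  result: [ovmzad]
Order 2 then 1:
  2 Medial Vowel Deletion: [obumuzad] → [obmzad]
  1 Spirantization: no change — [obmzad]
  result: [obmzad]

2 then 1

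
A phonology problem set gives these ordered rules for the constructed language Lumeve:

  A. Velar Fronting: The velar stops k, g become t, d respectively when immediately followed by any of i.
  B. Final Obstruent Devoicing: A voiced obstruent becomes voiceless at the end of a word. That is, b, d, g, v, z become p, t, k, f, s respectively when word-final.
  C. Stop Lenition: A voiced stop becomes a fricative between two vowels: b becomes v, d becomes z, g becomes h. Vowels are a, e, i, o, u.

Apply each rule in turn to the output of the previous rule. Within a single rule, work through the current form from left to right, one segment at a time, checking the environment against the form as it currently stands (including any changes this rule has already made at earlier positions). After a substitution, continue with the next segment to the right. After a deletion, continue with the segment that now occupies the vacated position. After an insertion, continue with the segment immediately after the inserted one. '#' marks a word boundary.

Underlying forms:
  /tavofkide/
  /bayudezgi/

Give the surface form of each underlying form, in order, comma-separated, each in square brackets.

[tavoftize], [bayuzezdi]

/tavofkide/:
  A Velar Fronting: [tavofkide] → [tavoftide]
  B Final Obstruent Devoicing: no change — [tavoftide]
  C Stop Lenition: [tavoftide] → [tavoftize]
/bayudezgi/:
  A Velar Fronting: [bayudezgi] → [bayudezdi]
  B Final Obstruent Devoicing: no change — [bayudezdi]
  C Stop Lenition: [bayudezdi] → [bayuzezdi]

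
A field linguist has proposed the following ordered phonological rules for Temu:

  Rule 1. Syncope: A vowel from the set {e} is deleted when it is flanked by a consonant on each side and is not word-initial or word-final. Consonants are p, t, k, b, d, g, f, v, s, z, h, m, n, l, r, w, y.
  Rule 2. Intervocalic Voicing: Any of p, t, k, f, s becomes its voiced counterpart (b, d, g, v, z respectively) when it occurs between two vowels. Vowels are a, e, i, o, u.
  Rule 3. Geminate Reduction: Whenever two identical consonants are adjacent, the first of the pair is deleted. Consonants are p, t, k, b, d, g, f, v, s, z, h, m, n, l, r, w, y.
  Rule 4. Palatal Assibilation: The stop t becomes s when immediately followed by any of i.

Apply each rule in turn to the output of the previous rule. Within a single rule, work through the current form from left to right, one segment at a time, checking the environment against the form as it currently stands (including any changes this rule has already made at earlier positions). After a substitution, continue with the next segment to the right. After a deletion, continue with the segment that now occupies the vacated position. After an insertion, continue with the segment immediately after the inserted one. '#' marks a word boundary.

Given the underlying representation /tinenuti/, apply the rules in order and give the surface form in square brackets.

[sinudi]

Rule 1 Syncope: [tinenuti] → [tinnuti]
Rule 2 Intervocalic Voicing: [tinnuti] → [tinnudi]
Rule 3 Geminate Reduction: [tinnudi] → [tinudi]
Rule 4 Palatal Assibilation: [tinudi] → [sinudi]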